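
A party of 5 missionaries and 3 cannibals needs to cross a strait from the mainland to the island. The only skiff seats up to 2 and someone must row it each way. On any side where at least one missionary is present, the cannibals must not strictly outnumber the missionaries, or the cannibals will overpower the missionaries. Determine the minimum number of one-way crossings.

Counting alone: each trip to the island takes at most 2 across and each return brings at least 1 back, so after t trips out (and t−1 returns) at most 2t − (t−1) of the 8 are across; that first reaches 8 at t = 7, so at least 13 crossings are needed.
The plan below uses exactly 13 crossings, so it is optimal:
1. 2 cannibals → the island.  (the mainland: 5M 1C; the island: 0M 2C)
2. 1 cannibal ← the mainland.  (the mainland: 5M 2C; the island: 0M 1C)
3. 2 cannibals → the island.  (the mainland: 5M 0C; the island: 0M 3C)
4. 1 cannibal ← the mainland.  (the mainland: 5M 1C; the island: 0M 2C)
5. 2 missionaries → the island.  (the mainland: 3M 1C; the island: 2M 2C)
6. 1 cannibal ← the mainland.  (the mainland: 3M 2C; the island: 2M 1C)
7. 1 missionary and 1 cannibal → the island.  (the mainland: 2M 1C; the island: 3M 2C)
8. 1 cannibal ← the mainland.  (the mainland: 2M 2C; the island: 3M 1C)
9. 2 cannibals → the island.  (the mainland: 2M 0C; the island: 3M 3C)
10. 1 cannibal ← the mainland.  (the mainland: 2M 1C; the island: 3M 2C)
11. 1 missionary and 1 cannibal → the island.  (the mainland: 1M 0C; the island: 4M 3C)
12. 1 cannibal ← the mainland.  (the mainland: 1M 1C; the island: 4M 2C)
13. 1 missionary and 1 cannibal → the island.  (the mainland: 0M 0C; the island: 5M 3C)

13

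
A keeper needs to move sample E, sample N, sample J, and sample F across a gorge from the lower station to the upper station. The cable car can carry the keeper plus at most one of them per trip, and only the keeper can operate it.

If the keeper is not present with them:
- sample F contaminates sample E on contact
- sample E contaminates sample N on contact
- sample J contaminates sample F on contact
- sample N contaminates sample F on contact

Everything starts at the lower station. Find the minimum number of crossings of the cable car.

Whatever the first load, the items left behind include a forbidden pair without the keeper. No opening move is safe, so no plan exists.

impossible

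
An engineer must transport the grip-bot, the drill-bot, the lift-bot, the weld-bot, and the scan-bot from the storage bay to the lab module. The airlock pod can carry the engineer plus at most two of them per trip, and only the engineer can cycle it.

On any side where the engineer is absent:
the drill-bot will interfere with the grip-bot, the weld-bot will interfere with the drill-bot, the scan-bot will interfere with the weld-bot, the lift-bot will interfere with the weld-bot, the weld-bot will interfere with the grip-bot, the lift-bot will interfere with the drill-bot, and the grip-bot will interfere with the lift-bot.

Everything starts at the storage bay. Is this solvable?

Whatever the first load, the items left behind include a forbidden pair without the engineer. No opening move is safe, so no plan exists.

No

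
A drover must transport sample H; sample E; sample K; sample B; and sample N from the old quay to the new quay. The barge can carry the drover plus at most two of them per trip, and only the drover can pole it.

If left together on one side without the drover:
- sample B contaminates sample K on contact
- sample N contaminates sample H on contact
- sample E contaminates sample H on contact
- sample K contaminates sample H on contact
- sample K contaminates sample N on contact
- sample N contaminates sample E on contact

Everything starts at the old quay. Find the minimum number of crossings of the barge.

impossible

Whatever the first load, the items left behind include a forbidden pair without the drover. No opening move is safe, so no plan exists.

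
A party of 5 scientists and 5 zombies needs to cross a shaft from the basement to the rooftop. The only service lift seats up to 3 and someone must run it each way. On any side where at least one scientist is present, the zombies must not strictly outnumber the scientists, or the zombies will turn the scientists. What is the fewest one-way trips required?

11

Counting alone: each trip to the rooftop takes at most 3 across and each return brings at least 1 back, so after t trips out (and t−1 returns) at most 3t − (t−1) of the 10 are across; that first reaches 10 at t = 5, so at least 9 crossings are needed.
The safety rule pushes this higher. Following every safe sequence of crossings, the most of the 10 that can be at the rooftop as the service lift arrives there on crossing 9 is 9 — never all 10.
So no plan with fewer than 11 crossings exists, and this one achieves 11:
1. 2 zombies → the rooftop.  (the basement: 5S 3Z; the rooftop: 0S 2Z)
2. 1 zombie ← the basement.  (the basement: 5S 4Z; the rooftop: 0S 1Z)
3. 3 zombies → the rooftop.  (the basement: 5S 1Z; the rooftop: 0S 4Z)
4. 1 zombie ← the basement.  (the basement: 5S 2Z; the rooftop: 0S 3Z)
5. 3 scientists → the rooftop.  (the basement: 2S 2Z; the rooftop: 3S 3Z)
6. 1 scientist and 1 zombie ← the basement.  (the basement: 3S 3Z; the rooftop: 2S 2Z)
7. 3 scientists → the rooftop.  (the basement: 0S 3Z; the rooftop: 5S 2Z)
8. 1 zombie ← the basement.  (the basement: 0S 4Z; the rooftop: 5S 1Z)
9. 2 zombies → the rooftop.  (the basement: 0S 2Z; the rooftop: 5S 3Z)
10. 1 zombie ← the basement.  (the basement: 0S 3Z; the rooftop: 5S 2Z)
11. 3 zombies → the rooftop.  (the basement: 0S 0Z; the rooftop: 5S 5Z)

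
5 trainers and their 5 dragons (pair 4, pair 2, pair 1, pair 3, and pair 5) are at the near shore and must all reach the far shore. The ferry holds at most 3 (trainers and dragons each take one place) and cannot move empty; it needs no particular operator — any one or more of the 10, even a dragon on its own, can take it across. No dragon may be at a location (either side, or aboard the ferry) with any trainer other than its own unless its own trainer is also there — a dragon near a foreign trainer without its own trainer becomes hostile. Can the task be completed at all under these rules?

1. dragon 4 and trainer 4 cross → the far shore.
2. trainer 4 crosses ← the near shore.
3. dragon 1, dragon 2, and dragon 3 cross → the far shore.
4. dragon 4 crosses ← the near shore.
5. trainer 1, trainer 2, and trainer 3 cross → the far shore.
6. dragon 2 and trainer 2 cross ← the near shore.
7. trainer 2, trainer 4, and trainer 5 cross → the far shore.
8. dragon 1 crosses ← the near shore.
9. dragon 2 and dragon 4 cross → the far shore.
10. dragon 4 crosses ← the near shore.
11. dragon 1, dragon 4, and dragon 5 cross → the far shore.

Yes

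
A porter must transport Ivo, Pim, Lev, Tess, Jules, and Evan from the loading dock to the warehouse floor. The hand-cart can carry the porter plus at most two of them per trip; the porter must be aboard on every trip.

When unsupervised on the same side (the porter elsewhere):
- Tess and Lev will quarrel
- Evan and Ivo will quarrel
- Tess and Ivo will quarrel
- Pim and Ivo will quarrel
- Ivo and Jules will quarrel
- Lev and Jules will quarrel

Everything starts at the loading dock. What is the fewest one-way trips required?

Counting alone: the porter can take at most 2 across per trip to the warehouse floor, so moving all 6 needs at least 3 loaded trips out, with a return between consecutive ones — at least 5 crossings.
The safety rule pushes this higher. Following every safe sequence of crossings, the most of the 6 that can be at the warehouse floor as the hand-cart arrives there on crossing 5 is 5 — never all 6.
So no plan with fewer than 7 crossings exists, and this one achieves 7:
1. Porter goes to the warehouse floor with Ivo and Lev.  [the loading dock: Evan, Jules, Pim, Tess | the warehouse floor: Ivo, Lev]
2. Porter goes back to the loading dock alone.  [the loading dock: Evan, Jules, Pim, Tess | the warehouse floor: Ivo, Lev]
3. Porter goes to the warehouse floor with Pim and Tess.  [the loading dock: Evan, Jules | the warehouse floor: Ivo, Lev, Pim, Tess]
4. Porter goes back to the loading dock with Ivo and Lev.  [the loading dock: Evan, Ivo, Jules, Lev | the warehouse floor: Pim, Tess]
5. Porter goes to the warehouse floor with Evan and Jules.  [the loading dock: Ivo, Lev | the warehouse floor: Evan, Jules, Pim, Tess]
6. Porter goes back to the loading dock alone.  [the loading dock: Ivo, Lev | the warehouse floor: Evan, Jules, Pim, Tess]
7. Porter goes to the warehouse floor with Ivo and Lev.  [the loading dock: — | the warehouse floor: Evan, Ivo, Jules, Lev, Pim, Tess]

7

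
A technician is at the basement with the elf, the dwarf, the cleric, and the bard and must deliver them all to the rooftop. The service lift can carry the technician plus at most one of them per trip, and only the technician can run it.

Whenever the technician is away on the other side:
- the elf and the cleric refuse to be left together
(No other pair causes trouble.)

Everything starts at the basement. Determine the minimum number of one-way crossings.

Counting alone: the technician can take at most 1 across per trip to the rooftop, so moving all 4 needs at least 4 loaded trips out, with a return between consecutive ones — at least 7 crossings.
The plan below uses exactly 7 crossings, so it is optimal:
1. Technician goes to the rooftop with the elf.  [the basement: the bard, the cleric, the dwarf | the rooftop: the elf]
2. Technician goes back to the basement alone.  [the basement: the bard, the cleric, the dwarf | the rooftop: the elf]
3. Technician goes to the rooftop with the dwarf.  [the basement: the bard, the cleric | the rooftop: the dwarf, the elf]
4. Technician goes back to the basement alone.  [the basement: the bard, the cleric | the rooftop: the dwarf, the elf]
5. Technician goes to the rooftop with the bard.  [the basement: the cleric | the rooftop: the bard, the dwarf, the elf]
6. Technician goes back to the basement alone.  [the basement: the cleric | the rooftop: the bard, the dwarf, the elf]
7. Technician goes to the rooftop with the cleric.  [the basement: — | the rooftop: the bard, the cleric, the dwarf, the elf]

7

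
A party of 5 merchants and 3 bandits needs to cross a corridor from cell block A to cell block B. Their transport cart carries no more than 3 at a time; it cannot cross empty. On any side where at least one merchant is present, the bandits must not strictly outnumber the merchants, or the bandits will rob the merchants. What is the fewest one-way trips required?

Counting alone: each trip to cell block B takes at most 3 across and each return brings at least 1 back, so after t trips out (and t−1 returns) at most 3t − (t−1) of the 8 are across; that first reaches 8 at t = 4, so at least 7 crossings are needed.
The plan below uses exactly 7 crossings, so it is optimal:
1. 2 bandits → cell block B.  (cell block A: 5M 1B; cell block B: 0M 2B)
2. 1 bandit ← cell block A.  (cell block A: 5M 2B; cell block B: 0M 1B)
3. 2 merchants and 1 bandit → cell block B.  (cell block A: 3M 1B; cell block B: 2M 2B)
4. 1 bandit ← cell block A.  (cell block A: 3M 2B; cell block B: 2M 1B)
5. 1 merchant and 2 bandits → cell block B.  (cell block A: 2M 0B; cell block B: 3M 3B)
6. 1 bandit ← cell block A.  (cell block A: 2M 1B; cell block B: 3M 2B)
7. 2 merchants and 1 bandit → cell block B.  (cell block A: 0M 0B; cell block B: 5M 3B)

7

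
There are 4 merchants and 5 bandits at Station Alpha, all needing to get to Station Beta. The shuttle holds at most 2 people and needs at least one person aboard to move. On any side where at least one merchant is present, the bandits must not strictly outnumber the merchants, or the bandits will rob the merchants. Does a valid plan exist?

The bandits already outnumber the merchants at Station Alpha before anyone moves, so the starting position itself is disallowed.

No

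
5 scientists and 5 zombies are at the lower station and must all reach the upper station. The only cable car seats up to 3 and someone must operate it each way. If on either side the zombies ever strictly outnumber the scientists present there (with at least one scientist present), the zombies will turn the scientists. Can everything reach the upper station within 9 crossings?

No

Counting alone: each trip to the upper station takes at most 3 across and each return brings at least 1 back, so after t trips out (and t−1 returns) at most 3t − (t−1) of the 10 are across; that first reaches 10 at t = 5, so at least 9 crossings are needed.
The safety rule pushes this higher. Following every safe sequence of crossings, the most of the 10 that can be at the upper station as the cable car arrives there on crossing 9 is 9 — never all 10.
So the move cannot be finished within 9 crossings. (The shortest complete plan takes 11:)
1. 2 zombies → the upper station.  (the lower station: 5S 3Z; the upper station: 0S 2Z)
2. 1 zombie ← the lower station.  (the lower station: 5S 4Z; the upper station: 0S 1Z)
3. 3 zombies → the upper station.  (the lower station: 5S 1Z; the upper station: 0S 4Z)
4. 1 zombie ← the lower station.  (the lower station: 5S 2Z; the upper station: 0S 3Z)
5. 3 scientists → the upper station.  (the lower station: 2S 2Z; the upper station: 3S 3Z)
6. 1 scientist and 1 zombie ← the lower station.  (the lower station: 3S 3Z; the upper station: 2S 2Z)
7. 3 scientists → the upper station.  (the lower station: 0S 3Z; the upper station: 5S 2Z)
8. 1 zombie ← the lower station.  (the lower station: 0S 4Z; the upper station: 5S 1Z)
9. 2 zombies → the upper station.  (the lower station: 0S 2Z; the upper station: 5S 3Z)
10. 1 zombie ← the lower station.  (the lower station: 0S 3Z; the upper station: 5S 2Z)
11. 3 zombies → the upper station.  (the lower station: 0S 0Z; the upper station: 5S 5Z)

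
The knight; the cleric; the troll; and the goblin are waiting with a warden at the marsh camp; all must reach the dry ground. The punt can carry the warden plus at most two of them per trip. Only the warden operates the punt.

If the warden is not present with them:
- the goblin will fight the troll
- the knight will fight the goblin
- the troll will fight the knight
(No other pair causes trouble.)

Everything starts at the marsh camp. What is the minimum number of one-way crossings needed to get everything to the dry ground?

Counting alone: the warden can take at most 2 across per trip to the dry ground, so moving all 4 needs at least 2 loaded trips out, with a return between consecutive ones — at least 3 crossings.
The safety rule pushes this higher. Following every safe sequence of crossings, the most of the 4 that can be at the dry ground as the punt arrives there on crossing 3 is 3 — never all 4.
So no plan with fewer than 5 crossings exists, and this one achieves 5:
1. Warden goes to the dry ground with the knight and the troll.  [the marsh camp: the cleric, the goblin | the dry ground: the knight, the troll]
2. Warden goes back to the marsh camp with the knight.  [the marsh camp: the cleric, the goblin, the knight | the dry ground: the troll]
3. Warden goes to the dry ground with the cleric and the knight.  [the marsh camp: the goblin | the dry ground: the cleric, the knight, the troll]
4. Warden goes back to the marsh camp with the knight.  [the marsh camp: the goblin, the knight | the dry ground: the cleric, the troll]
5. Warden goes to the dry ground with the goblin and the knight.  [the marsh camp: — | the dry ground: the cleric, the goblin, the knight, the troll]

5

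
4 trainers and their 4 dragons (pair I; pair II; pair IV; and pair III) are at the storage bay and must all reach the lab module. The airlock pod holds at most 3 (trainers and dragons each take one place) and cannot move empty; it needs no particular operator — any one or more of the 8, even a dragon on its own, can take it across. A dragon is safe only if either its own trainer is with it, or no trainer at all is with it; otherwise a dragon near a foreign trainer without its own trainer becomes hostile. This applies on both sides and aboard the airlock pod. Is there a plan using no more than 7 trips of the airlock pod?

Counting alone: each trip to the lab module takes at most 3 across and each return brings at least 1 back, so after t trips out (and t−1 returns) at most 3t − (t−1) of the 8 are across; that first reaches 8 at t = 4, so at least 7 crossings are needed.
The safety rule pushes this higher. Following every safe sequence of crossings, the most of the 8 that can be at the lab module as the airlock pod arrives there on crossing 7 is 7 — never all 8.
So the move cannot be finished within 7 crossings. (The shortest complete plan takes 9:)
1. dragon I and trainer I cross → the lab module.
2. trainer I crosses ← the storage bay.
3. dragon II, trainer I, and trainer II cross → the lab module.
4. dragon I and trainer I cross ← the storage bay.
5. trainer I, trainer III, and trainer IV cross → the lab module.
6. dragon II crosses ← the storage bay.
7. dragon I and dragon II cross → the lab module.
8. dragon I crosses ← the storage bay.
9. dragon I, dragon III, and dragon IV cross → the lab module.

No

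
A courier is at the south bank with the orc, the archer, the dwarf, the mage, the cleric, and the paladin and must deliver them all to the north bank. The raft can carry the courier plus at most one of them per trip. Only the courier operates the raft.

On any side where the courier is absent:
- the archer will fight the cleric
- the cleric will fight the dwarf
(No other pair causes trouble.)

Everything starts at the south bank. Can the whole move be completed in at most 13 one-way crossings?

Yes

Yes — this plan uses 13 crossings (≤ 13):
1. Courier goes to the north bank with the cleric.
2. Courier goes back to the south bank alone.
3. Courier goes to the north bank with the orc.
4. Courier goes back to the south bank alone.
5. Courier goes to the north bank with the archer.
6. Courier goes back to the south bank with the cleric.
7. Courier goes to the north bank with the dwarf.
8. Courier goes back to the south bank alone.
9. Courier goes to the north bank with the mage.
10. Courier goes back to the south bank alone.
11. Courier goes to the north bank with the paladin.
12. Courier goes back to the south bank alone.
13. Courier goes to the north bank with the cleric.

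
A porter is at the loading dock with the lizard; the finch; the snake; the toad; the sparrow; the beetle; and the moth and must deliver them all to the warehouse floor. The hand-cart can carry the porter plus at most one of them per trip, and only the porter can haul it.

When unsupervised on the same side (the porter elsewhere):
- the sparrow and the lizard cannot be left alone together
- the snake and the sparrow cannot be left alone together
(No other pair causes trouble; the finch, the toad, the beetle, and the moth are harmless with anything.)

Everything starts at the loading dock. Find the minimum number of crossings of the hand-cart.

15

Counting alone: the porter can take at most 1 across per trip to the warehouse floor, so moving all 7 needs at least 7 loaded trips out, with a return between consecutive ones — at least 13 crossings.
The safety rule pushes this higher. Following every safe sequence of crossings, the most of the 7 that can be at the warehouse floor as the hand-cart arrives there on crossing 13 is 6 — never all 7.
So no plan with fewer than 15 crossings exists, and this one achieves 15:
1. Porter goes to the warehouse floor with the sparrow.  [the loading dock: the beetle, the finch, the lizard, the moth, the snake, the toad | the warehouse floor: the sparrow]
2. Porter goes back to the loading dock alone.  [the loading dock: the beetle, the finch, the lizard, the moth, the snake, the toad | the warehouse floor: the sparrow]
3. Porter goes to the warehouse floor with the lizard.  [the loading dock: the beetle, the finch, the moth, the snake, the toad | the warehouse floor: the lizard, the sparrow]
4. Porter goes back to the loading dock with the sparrow.  [the loading dock: the beetle, the finch, the moth, the snake, the sparrow, the toad | the warehouse floor: the lizard]
5. Porter goes to the warehouse floor with the snake.  [the loading dock: the beetle, the finch, the moth, the sparrow, the toad | the warehouse floor: the lizard, the snake]
6. Porter goes back to the loading dock alone.  [the loading dock: the beetle, the finch, the moth, the sparrow, the toad | the warehouse floor: the lizard, the snake]
7. Porter goes to the warehouse floor with the finch.  [the loading dock: the beetle, the moth, the sparrow, the toad | the warehouse floor: the finch, the lizard, the snake]
8. Porter goes back to the loading dock alone.  [the loading dock: the beetle, the moth, the sparrow, the toad | the warehouse floor: the finch, the lizard, the snake]
9. Porter goes to the warehouse floor with the toad.  [the loading dock: the beetle, the moth, the sparrow | the warehouse floor: the finch, the lizard, the snake, the toad]
10. Porter goes back to the loading dock alone.  [the loading dock: the beetle, the moth, the sparrow | the warehouse floor: the finch, the lizard, the snake, the toad]
11. Porter goes to the warehouse floor with the beetle.  [the loading dock: the moth, the sparrow | the warehouse floor: the beetle, the finch, the lizard, the snake, the toad]
12. Porter goes back to the loading dock alone.  [the loading dock: the moth, the sparrow | the warehouse floor: the beetle, the finch, the lizard, the snake, the toad]
13. Porter goes to the warehouse floor with the moth.  [the loading dock: the sparrow | the warehouse floor: the beetle, the finch, the lizard, the moth, the snake, the toad]
14. Porter goes back to the loading dock alone.  [the loading dock: the sparrow | the warehouse floor: the beetle, the finch, the lizard, the moth, the snake, the toad]
15. Porter goes to the warehouse floor with the sparrow.  [the loading dock: — | the warehouse floor: the beetle, the finch, the lizard, the moth, the snake, the sparrow, the toad]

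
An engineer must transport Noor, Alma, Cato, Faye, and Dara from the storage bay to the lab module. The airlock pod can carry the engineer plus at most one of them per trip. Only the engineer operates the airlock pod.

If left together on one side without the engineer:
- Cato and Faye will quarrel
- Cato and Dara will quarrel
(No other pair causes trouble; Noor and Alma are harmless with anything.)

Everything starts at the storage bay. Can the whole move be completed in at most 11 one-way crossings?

Yes — this plan uses 11 crossings (≤ 11):
1. Engineer goes to the lab module with Cato.  [the storage bay: Alma, Dara, Faye, Noor | the lab module: Cato]
2. Engineer goes back to the storage bay alone.  [the storage bay: Alma, Dara, Faye, Noor | the lab module: Cato]
3. Engineer goes to the lab module with Noor.  [the storage bay: Alma, Dara, Faye | the lab module: Cato, Noor]
4. Engineer goes back to the storage bay alone.  [the storage bay: Alma, Dara, Faye | the lab module: Cato, Noor]
5. Engineer goes to the lab module with Alma.  [the storage bay: Dara, Faye | the lab module: Alma, Cato, Noor]
6. Engineer goes back to the storage bay alone.  [the storage bay: Dara, Faye | the lab module: Alma, Cato, Noor]
7. Engineer goes to the lab module with Faye.  [the storage bay: Dara | the lab module: Alma, Cato, Faye, Noor]
8. Engineer goes back to the storage bay with Cato.  [the storage bay: Cato, Dara | the lab module: Alma, Faye, Noor]
9. Engineer goes to the lab module with Dara.  [the storage bay: Cato | the lab module: Alma, Dara, Faye, Noor]
10. Engineer goes back to the storage bay alone.  [the storage bay: Cato | the lab module: Alma, Dara, Faye, Noor]
11. Engineer goes to the lab module with Cato.  [the storage bay: — | the lab module: Alma, Cato, Dara, Faye, Noor]

Yes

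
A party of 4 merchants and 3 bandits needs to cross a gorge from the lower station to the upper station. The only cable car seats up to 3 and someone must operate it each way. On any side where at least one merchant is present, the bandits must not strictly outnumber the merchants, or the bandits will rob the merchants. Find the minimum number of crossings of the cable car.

Counting alone: each trip to the upper station takes at most 3 across and each return brings at least 1 back, so after t trips out (and t−1 returns) at most 3t − (t−1) of the 7 are across; that first reaches 7 at t = 3, so at least 5 crossings are needed.
The plan below uses exactly 5 crossings, so it is optimal:
1. 3 bandits → the upper station.  (the lower station: 4M 0B; the upper station: 0M 3B)
2. 1 bandit ← the lower station.  (the lower station: 4M 1B; the upper station: 0M 2B)
3. 3 merchants → the upper station.  (the lower station: 1M 1B; the upper station: 3M 2B)
4. 1 merchant ← the lower station.  (the lower station: 2M 1B; the upper station: 2M 2B)
5. 2 merchants and 1 bandit → the upper station.  (the lower station: 0M 0B; the upper station: 4M 3B)

5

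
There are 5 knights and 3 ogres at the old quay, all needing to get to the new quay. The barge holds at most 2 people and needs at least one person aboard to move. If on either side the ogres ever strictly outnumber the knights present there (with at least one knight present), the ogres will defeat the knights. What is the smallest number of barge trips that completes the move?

Counting alone: each trip to the new quay takes at most 2 across and each return brings at least 1 back, so after t trips out (and t−1 returns) at most 2t − (t−1) of the 8 are across; that first reaches 8 at t = 7, so at least 13 crossings are needed.
The plan below uses exactly 13 crossings, so it is optimal:
1. 2 ogres → the new quay.  (the old quay: 5K 1O; the new quay: 0K 2O)
2. 1 ogre ← the old quay.  (the old quay: 5K 2O; the new quay: 0K 1O)
3. 2 ogres → the new quay.  (the old quay: 5K 0O; the new quay: 0K 3O)
4. 1 ogre ← the old quay.  (the old quay: 5K 1O; the new quay: 0K 2O)
5. 2 knights → the new quay.  (the old quay: 3K 1O; the new quay: 2K 2O)
6. 1 ogre ← the old quay.  (the old quay: 3K 2O; the new quay: 2K 1O)
7. 1 knight and 1 ogre → the new quay.  (the old quay: 2K 1O; the new quay: 3K 2O)
8. 1 ogre ← the old quay.  (the old quay: 2K 2O; the new quay: 3K 1O)
9. 2 ogres → the new quay.  (the old quay: 2K 0O; the new quay: 3K 3O)
10. 1 ogre ← the old quay.  (the old quay: 2K 1O; the new quay: 3K 2O)
11. 1 knight and 1 ogre → the new quay.  (the old quay: 1K 0O; the new quay: 4K 3O)
12. 1 ogre ← the old quay.  (the old quay: 1K 1O; the new quay: 4K 2O)
13. 1 knight and 1 ogre → the new quay.  (the old quay: 0K 0O; the new quay: 5K 3O)

13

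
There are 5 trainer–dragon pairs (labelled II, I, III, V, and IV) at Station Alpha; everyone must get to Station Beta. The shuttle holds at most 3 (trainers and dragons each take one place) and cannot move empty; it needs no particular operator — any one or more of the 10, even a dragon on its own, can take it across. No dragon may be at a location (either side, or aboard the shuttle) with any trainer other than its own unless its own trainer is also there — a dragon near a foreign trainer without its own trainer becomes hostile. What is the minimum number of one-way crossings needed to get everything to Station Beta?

Counting alone: each trip to Station Beta takes at most 3 across and each return brings at least 1 back, so after t trips out (and t−1 returns) at most 3t − (t−1) of the 10 are across; that first reaches 10 at t = 5, so at least 9 crossings are needed.
The safety rule pushes this higher. Following every safe sequence of crossings, the most of the 10 that can be at Station Beta as the shuttle arrives there on crossing 9 is 9 — never all 10.
So no plan with fewer than 11 crossings exists, and this one achieves 11:
1. dragon II and trainer II cross → Station Beta.
2. trainer II crosses ← Station Alpha.
3. dragon I, dragon III, and dragon V cross → Station Beta.
4. dragon II crosses ← Station Alpha.
5. trainer I, trainer III, and trainer V cross → Station Beta.
6. dragon I and trainer I cross ← Station Alpha.
7. trainer I, trainer II, and trainer IV cross → Station Beta.
8. dragon III crosses ← Station Alpha.
9. dragon I and dragon II cross → Station Beta.
10. dragon II crosses ← Station Alpha.
11. dragon II, dragon III, and dragon IV cross → Station Beta.

11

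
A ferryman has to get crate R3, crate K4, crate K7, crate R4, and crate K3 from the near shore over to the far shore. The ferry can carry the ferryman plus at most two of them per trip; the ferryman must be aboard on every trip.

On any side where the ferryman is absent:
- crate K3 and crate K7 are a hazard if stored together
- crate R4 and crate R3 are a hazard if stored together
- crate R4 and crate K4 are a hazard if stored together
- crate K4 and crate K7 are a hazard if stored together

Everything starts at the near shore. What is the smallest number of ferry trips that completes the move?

7

Counting alone: the ferryman can take at most 2 across per trip to the far shore, so moving all 5 needs at least 3 loaded trips out, with a return between consecutive ones — at least 5 crossings.
The safety rule pushes this higher. Following every safe sequence of crossings, the most of the 5 that can be at the far shore as the ferry arrives there on crossing 5 is 4 — never all 5.
So no plan with fewer than 7 crossings exists, and this one achieves 7:
1. Ferryman goes to the far shore with crate K7 and crate R4.
2. Ferryman goes back to the near shore alone.
3. Ferryman goes to the far shore with crate R3.
4. Ferryman goes back to the near shore with crate R4.
5. Ferryman goes to the far shore with crate K3 and crate K4.
6. Ferryman goes back to the near shore with crate K7.
7. Ferryman goes to the far shore with crate K7 and crate R4.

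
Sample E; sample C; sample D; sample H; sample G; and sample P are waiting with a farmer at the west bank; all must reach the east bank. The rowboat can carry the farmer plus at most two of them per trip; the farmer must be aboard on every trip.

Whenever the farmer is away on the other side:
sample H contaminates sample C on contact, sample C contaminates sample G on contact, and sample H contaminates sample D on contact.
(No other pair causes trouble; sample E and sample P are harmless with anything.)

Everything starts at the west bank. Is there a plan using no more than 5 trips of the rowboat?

Yes — this plan uses 5 crossings (≤ 5):
1. Farmer goes to the east bank with sample C and sample D.  [the west bank: sample E, sample G, sample H, sample P | the east bank: sample C, sample D]
2. Farmer goes back to the west bank alone.  [the west bank: sample E, sample G, sample H, sample P | the east bank: sample C, sample D]
3. Farmer goes to the east bank with sample E and sample P.  [the west bank: sample G, sample H | the east bank: sample C, sample D, sample E, sample P]
4. Farmer goes back to the west bank alone.  [the west bank: sample G, sample H | the east bank: sample C, sample D, sample E, sample P]
5. Farmer goes to the east bank with sample G and sample H.  [the west bank: — | the east bank: sample C, sample D, sample E, sample G, sample H, sample P]

Yes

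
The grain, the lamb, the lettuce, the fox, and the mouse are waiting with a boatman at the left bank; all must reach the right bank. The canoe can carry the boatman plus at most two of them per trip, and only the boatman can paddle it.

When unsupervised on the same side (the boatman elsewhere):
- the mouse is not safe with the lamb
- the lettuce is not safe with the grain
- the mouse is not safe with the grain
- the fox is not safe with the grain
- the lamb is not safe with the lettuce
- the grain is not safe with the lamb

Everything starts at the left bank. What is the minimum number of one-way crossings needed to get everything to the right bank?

Counting alone: the boatman can take at most 2 across per trip to the right bank, so moving all 5 needs at least 3 loaded trips out, with a return between consecutive ones — at least 5 crossings.
The safety rule pushes this higher. Following every safe sequence of crossings, the most of the 5 that can be at the right bank as the canoe arrives there on crossing 5 is 4 — never all 5.
So no plan with fewer than 7 crossings exists, and this one achieves 7:
1. Boatman goes to the right bank with the grain and the lamb.  [the left bank: the fox, the lettuce, the mouse | the right bank: the grain, the lamb]
2. Boatman goes back to the left bank with the grain.  [the left bank: the fox, the grain, the lettuce, the mouse | the right bank: the lamb]
3. Boatman goes to the right bank with the fox and the grain.  [the left bank: the lettuce, the mouse | the right bank: the fox, the grain, the lamb]
4. Boatman goes back to the left bank with the grain.  [the left bank: the grain, the lettuce, the mouse | the right bank: the fox, the lamb]
5. Boatman goes to the right bank with the lettuce and the mouse.  [the left bank: the grain | the right bank: the fox, the lamb, the lettuce, the mouse]
6. Boatman goes back to the left bank with the lamb.  [the left bank: the grain, the lamb | the right bank: the fox, the lettuce, the mouse]
7. Boatman goes to the right bank with the grain and the lamb.  [the left bank: — | the right bank: the fox, the grain, the lamb, the lettuce, the mouse]

7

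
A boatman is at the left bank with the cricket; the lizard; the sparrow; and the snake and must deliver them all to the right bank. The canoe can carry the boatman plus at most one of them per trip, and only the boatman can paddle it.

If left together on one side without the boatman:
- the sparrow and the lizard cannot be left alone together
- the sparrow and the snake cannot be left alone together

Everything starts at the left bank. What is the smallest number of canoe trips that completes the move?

Counting alone: the boatman can take at most 1 across per trip to the right bank, so moving all 4 needs at least 4 loaded trips out, with a return between consecutive ones — at least 7 crossings.
The safety rule pushes this higher. Following every safe sequence of crossings, the most of the 4 that can be at the right bank as the canoe arrives there on crossing 7 is 3 — never all 4.
So no plan with fewer than 9 crossings exists, and this one achieves 9:
1. Boatman goes to the right bank with the sparrow.
2. Boatman goes back to the left bank alone.
3. Boatman goes to the right bank with the cricket.
4. Boatman goes back to the left bank alone.
5. Boatman goes to the right bank with the lizard.
6. Boatman goes back to the left bank with the sparrow.
7. Boatman goes to the right bank with the snake.
8. Boatman goes back to the left bank alone.
9. Boatman goes to the right bank with the sparrow.

9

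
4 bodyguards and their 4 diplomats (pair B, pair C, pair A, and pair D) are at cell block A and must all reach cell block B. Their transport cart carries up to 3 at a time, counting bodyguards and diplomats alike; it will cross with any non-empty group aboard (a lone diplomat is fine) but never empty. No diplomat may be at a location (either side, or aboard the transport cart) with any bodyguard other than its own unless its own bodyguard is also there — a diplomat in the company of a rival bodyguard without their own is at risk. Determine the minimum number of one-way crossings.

9

Counting alone: each trip to cell block B takes at most 3 across and each return brings at least 1 back, so after t trips out (and t−1 returns) at most 3t − (t−1) of the 8 are across; that first reaches 8 at t = 4, so at least 7 crossings are needed.
The safety rule pushes this higher. Following every safe sequence of crossings, the most of the 8 that can be at cell block B as the transport cart arrives there on crossing 7 is 7 — never all 8.
So no plan with fewer than 9 crossings exists, and this one achieves 9:
1. bodyguard B and diplomat B cross → cell block B.
2. bodyguard B crosses ← cell block A.
3. bodyguard B, bodyguard C, and diplomat C cross → cell block B.
4. bodyguard B and diplomat B cross ← cell block A.
5. bodyguard A, bodyguard B, and bodyguard D cross → cell block B.
6. diplomat C crosses ← cell block A.
7. diplomat B and diplomat C cross → cell block B.
8. diplomat B crosses ← cell block A.
9. diplomat A, diplomat B, and diplomat D cross → cell block B.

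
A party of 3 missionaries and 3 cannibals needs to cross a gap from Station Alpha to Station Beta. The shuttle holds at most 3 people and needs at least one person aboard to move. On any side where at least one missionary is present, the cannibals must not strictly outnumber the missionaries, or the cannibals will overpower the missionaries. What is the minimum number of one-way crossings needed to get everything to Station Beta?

5

Counting alone: each trip to Station Beta takes at most 3 across and each return brings at least 1 back, so after t trips out (and t−1 returns) at most 3t − (t−1) of the 6 are across; that first reaches 6 at t = 3, so at least 5 crossings are needed.
The plan below uses exactly 5 crossings, so it is optimal:
1. 2 cannibals → Station Beta.  (Station Alpha: 3M 1C; Station Beta: 0M 2C)
2. 1 cannibal ← Station Alpha.  (Station Alpha: 3M 2C; Station Beta: 0M 1C)
3. 3 missionaries → Station Beta.  (Station Alpha: 0M 2C; Station Beta: 3M 1C)
4. 1 cannibal ← Station Alpha.  (Station Alpha: 0M 3C; Station Beta: 3M 0C)
5. 3 cannibals → Station Beta.  (Station Alpha: 0M 0C; Station Beta: 3M 3C)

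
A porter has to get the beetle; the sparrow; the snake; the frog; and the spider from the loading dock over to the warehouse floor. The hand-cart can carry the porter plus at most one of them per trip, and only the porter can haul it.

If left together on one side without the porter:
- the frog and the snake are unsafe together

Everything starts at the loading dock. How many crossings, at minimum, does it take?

9

Counting alone: the porter can take at most 1 across per trip to the warehouse floor, so moving all 5 needs at least 5 loaded trips out, with a return between consecutive ones — at least 9 crossings.
The plan below uses exactly 9 crossings, so it is optimal:
1. Porter goes to the warehouse floor with the snake.  [the loading dock: the beetle, the frog, the sparrow, the spider | the warehouse floor: the snake]
2. Porter goes back to the loading dock alone.  [the loading dock: the beetle, the frog, the sparrow, the spider | the warehouse floor: the snake]
3. Porter goes to the warehouse floor with the beetle.  [the loading dock: the frog, the sparrow, the spider | the warehouse floor: the beetle, the snake]
4. Porter goes back to the loading dock alone.  [the loading dock: the frog, the sparrow, the spider | the warehouse floor: the beetle, the snake]
5. Porter goes to the warehouse floor with the sparrow.  [the loading dock: the frog, the spider | the warehouse floor: the beetle, the snake, the sparrow]
6. Porter goes back to the loading dock alone.  [the loading dock: the frog, the spider | the warehouse floor: the beetle, the snake, the sparrow]
7. Porter goes to the warehouse floor with the spider.  [the loading dock: the frog | the warehouse floor: the beetle, the snake, the sparrow, the spider]
8. Porter goes back to the loading dock alone.  [the loading dock: the frog | the warehouse floor: the beetle, the snake, the sparrow, the spider]
9. Porter goes to the warehouse floor with the frog.  [the loading dock: — | the warehouse floor: the beetle, the frog, the snake, the sparrow, the spider]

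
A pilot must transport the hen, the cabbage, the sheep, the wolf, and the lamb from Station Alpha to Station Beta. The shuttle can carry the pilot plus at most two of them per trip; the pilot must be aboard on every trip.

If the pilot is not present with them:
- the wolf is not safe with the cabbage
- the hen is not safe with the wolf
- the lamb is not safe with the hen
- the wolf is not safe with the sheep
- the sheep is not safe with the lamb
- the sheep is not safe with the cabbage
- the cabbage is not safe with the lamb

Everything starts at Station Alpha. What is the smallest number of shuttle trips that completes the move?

Whatever the first load, the items left behind include a forbidden pair without the pilot. No opening move is safe, so no plan exists.

impossible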